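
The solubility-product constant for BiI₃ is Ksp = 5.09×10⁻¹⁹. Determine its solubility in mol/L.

1.17×10⁻⁵ M

BiI₃(s) ⇌ Bi³⁺(aq) + 3 I⁻(aq)
Call the molar solubility s, so that [Bi³⁺] = s and [I⁻] = 3s.
Ksp = [Bi³⁺][I⁻]^3 = s · (3s)^3 = 27s^4
27s^4 = 5.09×10⁻¹⁹  ⇒  s^4 = 1.89×10⁻²⁰
Taking the 4th root, s = 1.17×10⁻⁵ M.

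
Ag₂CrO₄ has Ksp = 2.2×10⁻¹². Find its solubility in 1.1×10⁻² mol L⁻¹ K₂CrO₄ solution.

Ag₂CrO₄(s) ⇌ 2 Ag⁺(aq) + CrO₄²⁻(aq)
CrO₄²⁻ is already present at 1.1×10⁻² mol L⁻¹. If s mol/L of Ag₂CrO₄ dissolves, [Ag⁺] = 2s while [CrO₄²⁻] ≈ 1.1×10⁻² mol L⁻¹.
Ksp = [Ag⁺]^2[CrO₄²⁻] = (2s)^2(1.1×10⁻²)
(2s)^2 = 2.2×10⁻¹² / (1.1×10⁻²) = 2.0×10⁻¹⁰
s = 7.1×10⁻⁶ mol L⁻¹

7.1×10⁻⁶ M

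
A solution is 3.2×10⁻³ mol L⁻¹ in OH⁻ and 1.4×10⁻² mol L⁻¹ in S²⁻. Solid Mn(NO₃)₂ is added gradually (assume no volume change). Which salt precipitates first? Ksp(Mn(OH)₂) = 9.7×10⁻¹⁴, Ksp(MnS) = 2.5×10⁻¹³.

MnS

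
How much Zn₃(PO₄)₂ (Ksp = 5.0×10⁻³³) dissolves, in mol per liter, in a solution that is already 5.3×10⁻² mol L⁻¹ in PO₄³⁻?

4.0×10⁻¹¹ M

Zn₃(PO₄)₂(s) ⇌ 3 Zn²⁺(aq) + 2 PO₄³⁻(aq)
PO₄³⁻ is already present at 5.3×10⁻² mol L⁻¹. If s mol/L of Zn₃(PO₄)₂ dissolves, [Zn²⁺] = 3s while [PO₄³⁻] ≈ 5.3×10⁻² mol L⁻¹.
Ksp = [Zn²⁺]^3[PO₄³⁻]^2 = (3s)^3(5.3×10⁻²)^2
(3s)^3 = 5.0×10⁻³³ / (5.3×10⁻²)^2 = 1.8×10⁻³⁰
s = 4.0×10⁻¹¹ mol L⁻¹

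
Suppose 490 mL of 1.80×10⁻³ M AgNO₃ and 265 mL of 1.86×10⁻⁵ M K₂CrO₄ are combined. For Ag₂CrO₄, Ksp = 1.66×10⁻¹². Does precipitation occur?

After mixing, V = 490 mL + 265 mL = 755 mL.
[Ag⁺] = (1.80×10⁻³)(490)/755 = 1.17×10⁻³ M
[CrO₄²⁻] = (1.86×10⁻⁵)(265)/755 = 6.53×10⁻⁶ M
Q = [Ag⁺]^2[CrO₄²⁻] = 8.91×10⁻¹²
Since Q (8.91×10⁻¹²) exceeds Ksp (1.66×10⁻¹²), Ag₂CrO₄ will precipitate.

Yes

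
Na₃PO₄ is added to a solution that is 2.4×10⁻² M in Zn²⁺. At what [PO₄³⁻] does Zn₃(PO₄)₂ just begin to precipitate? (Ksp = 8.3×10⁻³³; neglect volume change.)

A salt starts to precipitate once the ion product Q reaches its Ksp.
Zn₃(PO₄)₂(s) ⇌ 3 Zn²⁺(aq) + 2 PO₄³⁻(aq)
Ksp = [Zn²⁺]^3[PO₄³⁻]^2 = [PO₄³⁻]^2(2.4×10⁻²)^3
[PO₄³⁻]^2 = 8.3×10⁻³³ / (2.4×10⁻²)^3 = 6.0×10⁻²⁸
[PO₄³⁻] = 2.5×10⁻¹⁴ M

2.5×10⁻¹⁴ M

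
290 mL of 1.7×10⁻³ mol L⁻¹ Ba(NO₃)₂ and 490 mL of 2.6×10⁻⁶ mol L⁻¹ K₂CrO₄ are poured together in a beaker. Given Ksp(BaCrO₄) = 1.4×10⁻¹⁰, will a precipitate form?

Yes

After mixing, V = 290 mL + 490 mL = 780 mL.
[Ba²⁺] = (1.7×10⁻³)(290)/780 = 6.3×10⁻⁴ mol L⁻¹
[CrO₄²⁻] = (2.6×10⁻⁶)(490)/780 = 1.6×10⁻⁶ mol L⁻¹
Q = [Ba²⁺][CrO₄²⁻] = 1.0×10⁻⁹
Because Q > Ksp (1.0×10⁻⁹ vs 1.4×10⁻¹⁰), a precipitate of BaCrO₄ forms.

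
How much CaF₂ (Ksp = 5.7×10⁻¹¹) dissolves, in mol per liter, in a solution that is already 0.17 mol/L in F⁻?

CaF₂(s) ⇌ Ca²⁺(aq) + 2 F⁻(aq)
F⁻ is already present at 0.17 mol/L. If s mol/L of CaF₂ dissolves, [Ca²⁺] = s while [F⁻] ≈ 0.17 mol/L.
Ksp = [Ca²⁺][F⁻]^2 = s(0.17)^2
s = 5.7×10⁻¹¹ / (0.17)^2 = 2.0×10⁻⁹
s = 2.0×10⁻⁹ mol/L

2.0×10⁻⁹ M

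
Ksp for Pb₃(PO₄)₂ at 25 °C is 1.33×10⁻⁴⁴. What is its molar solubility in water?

6.58×10⁻¹⁰ M

Pb₃(PO₄)₂(s) ⇌ 3 Pb²⁺(aq) + 2 PO₄³⁻(aq)
With molar solubility s: [Pb²⁺] = 3s, [PO₄³⁻] = 2s.
Ksp = [Pb²⁺]^3[PO₄³⁻]^2 = (3s)^3 · (2s)^2 = 108s^5
108s^5 = 1.33×10⁻⁴⁴  ⇒  s^5 = 1.23×10⁻⁴⁶
s = 6.58×10⁻¹⁰ mol/L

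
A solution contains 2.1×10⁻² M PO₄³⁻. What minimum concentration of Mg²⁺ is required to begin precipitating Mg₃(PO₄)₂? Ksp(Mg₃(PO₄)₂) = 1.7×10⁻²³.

3.4×10⁻⁷ M

Precipitation begins when Q = Ksp.
Mg₃(PO₄)₂(s) ⇌ 3 Mg²⁺(aq) + 2 PO₄³⁻(aq)
Ksp = [Mg²⁺]^3[PO₄³⁻]^2 = [Mg²⁺]^3(2.1×10⁻²)^2
[Mg²⁺]^3 = 1.7×10⁻²³ / (2.1×10⁻²)^2 = 3.9×10⁻²⁰
[Mg²⁺] = 3.4×10⁻⁷ M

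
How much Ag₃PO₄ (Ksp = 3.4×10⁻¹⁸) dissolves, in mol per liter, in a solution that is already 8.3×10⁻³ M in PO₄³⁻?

2.5×10⁻⁶ M

Ag₃PO₄(s) ⇌ 3 Ag⁺(aq) + PO₄³⁻(aq)
The solution already contains PO₄³⁻ at 8.3×10⁻³ M. Let s be the molar solubility of Ag₃PO₄.
[PO₄³⁻] ≈ 8.3×10⁻³ M (common ion dominates); [Ag⁺] = 3s.
Ksp = [Ag⁺]^3[PO₄³⁻] = (3s)^3(8.3×10⁻³)
(3s)^3 = 3.4×10⁻¹⁸ / (8.3×10⁻³) = 4.1×10⁻¹⁶
s = 2.5×10⁻⁶ M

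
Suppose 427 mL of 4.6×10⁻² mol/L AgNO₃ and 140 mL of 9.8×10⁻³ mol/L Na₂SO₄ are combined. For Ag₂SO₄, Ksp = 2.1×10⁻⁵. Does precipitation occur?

No

Total volume after mixing = 427 + 140 = 567 mL.
[Ag⁺] = (4.6×10⁻²)(427)/567 = 3.5×10⁻² mol/L
[SO₄²⁻] = (9.8×10⁻³)(140)/567 = 2.4×10⁻³ mol/L
Q = [Ag⁺]^2[SO₄²⁻] = 2.9×10⁻⁶
Q < Ksp (2.9×10⁻⁶ vs 2.1×10⁻⁵); the solution remains unsaturated and no precipitate forms.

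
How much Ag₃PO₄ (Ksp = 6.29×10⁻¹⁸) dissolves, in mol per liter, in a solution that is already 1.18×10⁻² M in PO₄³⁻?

Ag₃PO₄(s) ⇌ 3 Ag⁺(aq) + PO₄³⁻(aq)
The solution already contains PO₄³⁻ at 1.18×10⁻² M. Let s be the molar solubility of Ag₃PO₄.
[PO₄³⁻] ≈ 1.18×10⁻² M (common ion dominates); [Ag⁺] = 3s.
Ksp = [Ag⁺]^3[PO₄³⁻] = (3s)^3(1.18×10⁻²)
(3s)^3 = 6.29×10⁻¹⁸ / (1.18×10⁻²) = 5.33×10⁻¹⁶
s = 2.70×10⁻⁶ M

2.70×10⁻⁶ M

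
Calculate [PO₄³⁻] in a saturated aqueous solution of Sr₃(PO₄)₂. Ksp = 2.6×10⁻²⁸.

2.4×10⁻⁶ M

Sr₃(PO₄)₂(s) ⇌ 3 Sr²⁺(aq) + 2 PO₄³⁻(aq)
Let s be the molar solubility. Then [Sr²⁺] = 3s and [PO₄³⁻] = 2s.
Ksp = [Sr²⁺]^3[PO₄³⁻]^2 = (3s)^3 · (2s)^2 = 108s^5 = 2.6×10⁻²⁸
s = 1.2×10⁻⁶ M
[PO₄³⁻] = 2s = 2.4×10⁻⁶ M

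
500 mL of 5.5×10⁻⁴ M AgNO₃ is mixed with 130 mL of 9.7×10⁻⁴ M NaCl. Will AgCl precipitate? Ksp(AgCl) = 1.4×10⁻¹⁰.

After mixing, V = 500 mL + 130 mL = 630 mL.
[Ag⁺] = (5.5×10⁻⁴)(500)/630 = 4.4×10⁻⁴ M
[Cl⁻] = (9.7×10⁻⁴)(130)/630 = 2.0×10⁻⁴ M
Q = [Ag⁺][Cl⁻] = 8.7×10⁻⁸
Q = 8.7×10⁻⁸ > Ksp = 1.4×10⁻¹⁰, so the solution is supersaturated and AgCl precipitates.

Yes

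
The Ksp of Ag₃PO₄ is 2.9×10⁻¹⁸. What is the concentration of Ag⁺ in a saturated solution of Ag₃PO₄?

Ag₃PO₄(s) ⇌ 3 Ag⁺(aq) + PO₄³⁻(aq)
Let s be the molar solubility. Then [Ag⁺] = 3s and [PO₄³⁻] = s.
Ksp = [Ag⁺]^3[PO₄³⁻] = (3s)^3 · s = 27s^4 = 2.9×10⁻¹⁸
s = 1.8×10⁻⁵ mol L⁻¹
[Ag⁺] = 3s = 5.4×10⁻⁵ mol L⁻¹

5.4×10⁻⁵ M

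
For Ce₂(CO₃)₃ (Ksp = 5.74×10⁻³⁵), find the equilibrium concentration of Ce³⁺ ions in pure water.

Ce₂(CO₃)₃(s) ⇌ 2 Ce³⁺(aq) + 3 CO₃²⁻(aq)
If s mol/L of Ce₂(CO₃)₃ dissolves, [Ce³⁺] = 2s and [CO₃²⁻] = 3s.
Ksp = [Ce³⁺]^2[CO₃²⁻]^3 = (2s)^2 · (3s)^3 = 108s^5 = 5.74×10⁻³⁵
s = 5.56×10⁻⁸ mol/L
[Ce³⁺] = 2s = 1.11×10⁻⁷ mol/L

1.11×10⁻⁷ M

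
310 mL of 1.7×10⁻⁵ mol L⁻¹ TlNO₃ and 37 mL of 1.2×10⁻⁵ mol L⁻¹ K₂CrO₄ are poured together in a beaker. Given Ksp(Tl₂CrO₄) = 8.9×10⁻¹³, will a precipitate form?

No

After mixing, V = 310 mL + 37 mL = 347 mL.
[Tl⁺] = (1.7×10⁻⁵)(310)/347 = 1.5×10⁻⁵ mol L⁻¹
[CrO₄²⁻] = (1.2×10⁻⁵)(37)/347 = 1.3×10⁻⁶ mol L⁻¹
Q = [Tl⁺]^2[CrO₄²⁻] = 3.0×10⁻¹⁶
Q < Ksp (3.0×10⁻¹⁶ vs 8.9×10⁻¹³); the solution remains unsaturated and no precipitate forms.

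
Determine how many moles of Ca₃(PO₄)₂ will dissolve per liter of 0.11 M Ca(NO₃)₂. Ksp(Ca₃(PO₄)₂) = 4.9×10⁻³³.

9.6×10⁻¹⁶ M

Ca₃(PO₄)₂(s) ⇌ 3 Ca²⁺(aq) + 2 PO₄³⁻(aq)
Let s be the solubility of Ca₃(PO₄)₂ here. The common ion gives [Ca²⁺] ≈ 0.11 M, and [PO₄³⁻] = 2s.
Ksp = [Ca²⁺]^3[PO₄³⁻]^2 = (0.11)^3(2s)^2
(2s)^2 = 4.9×10⁻³³ / (0.11)^3 = 3.7×10⁻³⁰
s = 9.6×10⁻¹⁶ M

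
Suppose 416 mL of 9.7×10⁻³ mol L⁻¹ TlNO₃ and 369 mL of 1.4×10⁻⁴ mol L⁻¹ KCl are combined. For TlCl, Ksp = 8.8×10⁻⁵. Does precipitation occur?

No

Total volume after mixing = 416 + 369 = 785 mL.
[Tl⁺] = (9.7×10⁻³)(416)/785 = 5.1×10⁻³ mol L⁻¹
[Cl⁻] = (1.4×10⁻⁴)(369)/785 = 6.6×10⁻⁵ mol L⁻¹
Q = [Tl⁺][Cl⁻] = 3.4×10⁻⁷
Since Q (3.4×10⁻⁷) is less than Ksp (8.8×10⁻⁵), no TlCl precipitates.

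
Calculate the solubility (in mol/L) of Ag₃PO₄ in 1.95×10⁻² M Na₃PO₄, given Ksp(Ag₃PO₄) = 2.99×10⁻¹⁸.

Ag₃PO₄(s) ⇌ 3 Ag⁺(aq) + PO₄³⁻(aq)
The solution already contains PO₄³⁻ at 1.95×10⁻² M. Let s be the molar solubility of Ag₃PO₄.
[PO₄³⁻] ≈ 1.95×10⁻² M (common ion dominates); [Ag⁺] = 3s.
Ksp = [Ag⁺]^3[PO₄³⁻] = (3s)^3(1.95×10⁻²)
(3s)^3 = 2.99×10⁻¹⁸ / (1.95×10⁻²) = 1.53×10⁻¹⁶
s = 1.78×10⁻⁶ M

1.78×10⁻⁶ M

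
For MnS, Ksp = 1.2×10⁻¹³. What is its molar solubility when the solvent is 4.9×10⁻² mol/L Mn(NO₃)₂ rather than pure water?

2.4×10⁻¹² M

MnS(s) ⇌ Mn²⁺(aq) + S²⁻(aq)
With Mn²⁺ already at 4.9×10⁻² mol/L and s small, take [Mn²⁺] ≈ 4.9×10⁻² mol/L and [S²⁻] = s.
Ksp = [Mn²⁺][S²⁻] = (4.9×10⁻²)s
s = 1.2×10⁻¹³ / (4.9×10⁻²) = 2.4×10⁻¹²
s = 2.4×10⁻¹² mol/L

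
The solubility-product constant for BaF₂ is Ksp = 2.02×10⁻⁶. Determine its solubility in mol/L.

7.96×10⁻³ M

BaF₂(s) ⇌ Ba²⁺(aq) + 2 F⁻(aq)
Call the molar solubility s, so that [Ba²⁺] = s and [F⁻] = 2s.
Ksp = [Ba²⁺][F⁻]^2 = s · (2s)^2 = 4s^3
4s^3 = 2.02×10⁻⁶  ⇒  s^3 = 5.05×10⁻⁷
Taking the 3rd root, s = 7.96×10⁻³ M.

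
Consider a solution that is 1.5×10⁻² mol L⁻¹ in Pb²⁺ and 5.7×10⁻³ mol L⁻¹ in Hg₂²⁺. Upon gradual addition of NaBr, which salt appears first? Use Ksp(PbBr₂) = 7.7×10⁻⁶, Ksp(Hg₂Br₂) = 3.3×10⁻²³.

Hg₂Br₂

Precipitation of each salt begins when its ion product equals Ksp.
For PbBr₂: [Br⁻] = (Ksp/[Pb²⁺])^(1/2) = 2.3×10⁻² mol L⁻¹
For Hg₂Br₂: [Br⁻] = (Ksp/[Hg₂²⁺])^(1/2) = 7.6×10⁻¹¹ mol L⁻¹
Hg₂Br₂ requires the lower [Br⁻], so it precipitates first.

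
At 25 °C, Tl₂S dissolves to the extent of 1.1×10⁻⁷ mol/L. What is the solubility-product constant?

Ksp = 5.3×10⁻²¹

Tl₂S(s) ⇌ 2 Tl⁺(aq) + S²⁻(aq)
With molar solubility s: [Tl⁺] = 2s, [S²⁻] = s.
Ksp = [Tl⁺]^2[S²⁻] = (2s)^2 · s = 4s^3
Ksp = 4 × (1.1×10⁻⁷)^3 = 5.3×10⁻²¹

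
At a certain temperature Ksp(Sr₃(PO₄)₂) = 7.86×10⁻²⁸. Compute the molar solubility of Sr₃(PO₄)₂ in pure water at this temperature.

1.49×10⁻⁶ M

Sr₃(PO₄)₂(s) ⇌ 3 Sr²⁺(aq) + 2 PO₄³⁻(aq)
If s mol/L of Sr₃(PO₄)₂ dissolves, [Sr²⁺] = 3s and [PO₄³⁻] = 2s.
Ksp = [Sr²⁺]^3[PO₄³⁻]^2 = (3s)^3 · (2s)^2 = 108s^5
108s^5 = 7.86×10⁻²⁸  ⇒  s^5 = 7.28×10⁻³⁰
Taking the 5th root, s = 1.49×10⁻⁶ mol/L.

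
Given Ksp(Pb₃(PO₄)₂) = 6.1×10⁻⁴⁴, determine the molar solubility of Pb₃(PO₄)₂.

Pb₃(PO₄)₂(s) ⇌ 3 Pb²⁺(aq) + 2 PO₄³⁻(aq)
Call the molar solubility s, so that [Pb²⁺] = 3s and [PO₄³⁻] = 2s.
Ksp = [Pb²⁺]^3[PO₄³⁻]^2 = (3s)^3 · (2s)^2 = 108s^5
108s^5 = 6.1×10⁻⁴⁴  ⇒  s^5 = 5.6×10⁻⁴⁶
s = (5.6×10⁻⁴⁶)^(1/5) = 8.9×10⁻¹⁰ mol L⁻¹

8.9×10⁻¹⁰ M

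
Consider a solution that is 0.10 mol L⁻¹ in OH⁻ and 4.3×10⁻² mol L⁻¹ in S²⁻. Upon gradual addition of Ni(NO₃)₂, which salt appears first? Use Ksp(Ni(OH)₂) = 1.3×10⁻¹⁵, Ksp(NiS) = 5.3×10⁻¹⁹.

NiS

Precipitation of each salt begins when its ion product equals Ksp.
For Ni(OH)₂: [Ni²⁺] = (Ksp/[OH⁻]^2) = 1.3×10⁻¹³ mol L⁻¹
For NiS: [Ni²⁺] = (Ksp/[S²⁻]) = 1.2×10⁻¹⁷ mol L⁻¹
The smaller threshold [Ni²⁺] is reached first, so NiS precipitates first.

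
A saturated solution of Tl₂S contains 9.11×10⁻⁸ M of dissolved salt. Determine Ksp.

Ksp = 3.02×10⁻²¹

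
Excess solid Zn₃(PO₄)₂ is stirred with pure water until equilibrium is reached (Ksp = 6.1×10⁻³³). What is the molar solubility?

1.4×10⁻⁷ M

Zn₃(PO₄)₂(s) ⇌ 3 Zn²⁺(aq) + 2 PO₄³⁻(aq)
With molar solubility s: [Zn²⁺] = 3s, [PO₄³⁻] = 2s.
Ksp = [Zn²⁺]^3[PO₄³⁻]^2 = (3s)^3 · (2s)^2 = 108s^5
108s^5 = 6.1×10⁻³³  ⇒  s^5 = 5.6×10⁻³⁵
s = 1.4×10⁻⁷ mol/L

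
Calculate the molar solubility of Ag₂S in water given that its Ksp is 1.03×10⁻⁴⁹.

2.95×10⁻¹⁷ M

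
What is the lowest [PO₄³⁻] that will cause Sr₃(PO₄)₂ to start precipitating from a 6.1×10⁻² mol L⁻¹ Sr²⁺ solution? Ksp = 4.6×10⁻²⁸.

Each salt precipitates once Q = Ksp for that salt.
Sr₃(PO₄)₂(s) ⇌ 3 Sr²⁺(aq) + 2 PO₄³⁻(aq)
Ksp = [Sr²⁺]^3[PO₄³⁻]^2 = [PO₄³⁻]^2(6.1×10⁻²)^3
[PO₄³⁻]^2 = 4.6×10⁻²⁸ / (6.1×10⁻²)^3 = 2.0×10⁻²⁴
[PO₄³⁻] = 1.4×10⁻¹² mol L⁻¹

1.4×10⁻¹² M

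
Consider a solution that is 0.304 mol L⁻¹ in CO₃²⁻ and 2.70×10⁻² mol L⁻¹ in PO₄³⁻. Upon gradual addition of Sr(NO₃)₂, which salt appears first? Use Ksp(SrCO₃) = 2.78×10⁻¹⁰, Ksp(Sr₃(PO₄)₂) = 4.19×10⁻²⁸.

SrCO₃

Each salt precipitates once Q = Ksp for that salt.
For SrCO₃: [Sr²⁺] = (Ksp/[CO₃²⁻]) = 9.14×10⁻¹⁰ mol L⁻¹
For Sr₃(PO₄)₂: [Sr²⁺] = (Ksp/[PO₄³⁻]^2)^(1/3) = 8.31×10⁻⁹ mol L⁻¹
Since SrCO₃ needs less Sr²⁺ to reach saturation, it precipitates first.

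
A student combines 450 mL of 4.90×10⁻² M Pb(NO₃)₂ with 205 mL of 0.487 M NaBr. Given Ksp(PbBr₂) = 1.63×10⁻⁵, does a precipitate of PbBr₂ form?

The combined volume is 655 mL.
[Pb²⁺] = (4.90×10⁻²)(450)/655 = 3.37×10⁻² M
[Br⁻] = (0.487)(205)/655 = 0.152 M
Q = [Pb²⁺][Br⁻]^2 = 7.82×10⁻⁴
Because Q > Ksp (7.82×10⁻⁴ vs 1.63×10⁻⁵), a precipitate of PbBr₂ forms.

Yes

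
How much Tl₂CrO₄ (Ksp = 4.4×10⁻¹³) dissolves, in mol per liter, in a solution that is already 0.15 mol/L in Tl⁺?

Tl₂CrO₄(s) ⇌ 2 Tl⁺(aq) + CrO₄²⁻(aq)
With Tl⁺ already at 0.15 mol/L and s small, take [Tl⁺] ≈ 0.15 mol/L and [CrO₄²⁻] = s.
Ksp = [Tl⁺]^2[CrO₄²⁻] = (0.15)^2s
s = 4.4×10⁻¹³ / (0.15)^2 = 2.0×10⁻¹¹
s = 2.0×10⁻¹¹ mol/L

2.0×10⁻¹¹ M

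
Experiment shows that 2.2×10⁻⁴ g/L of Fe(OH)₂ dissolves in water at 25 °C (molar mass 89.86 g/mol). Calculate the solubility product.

Molar solubility s = (2.2×10⁻⁴ g/L) / (89.86 g/mol) = 2.448×10⁻⁶ mol/L
Fe(OH)₂(s) ⇌ Fe²⁺(aq) + 2 OH⁻(aq)
For each mole of Fe(OH)₂ that dissolves per liter, [Fe²⁺] = s and [OH⁻] = 2s; let s denote this solubility.
Ksp = [Fe²⁺][OH⁻]^2 = s · (2s)^2 = 4s^3
Ksp = 4 × (2.448×10⁻⁶)^3 = 5.9×10⁻¹⁷

Ksp = 5.9×10⁻¹⁷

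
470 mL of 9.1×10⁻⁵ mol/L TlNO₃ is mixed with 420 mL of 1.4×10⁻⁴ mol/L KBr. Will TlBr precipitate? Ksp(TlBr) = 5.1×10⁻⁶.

No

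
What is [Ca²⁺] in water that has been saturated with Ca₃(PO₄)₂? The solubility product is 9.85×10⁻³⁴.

Ca₃(PO₄)₂(s) ⇌ 3 Ca²⁺(aq) + 2 PO₄³⁻(aq)
If s mol/L of Ca₃(PO₄)₂ dissolves, [Ca²⁺] = 3s and [PO₄³⁻] = 2s.
Ksp = [Ca²⁺]^3[PO₄³⁻]^2 = (3s)^3 · (2s)^2 = 108s^5 = 9.85×10⁻³⁴
s = 9.82×10⁻⁸ mol L⁻¹
[Ca²⁺] = 3s = 2.95×10⁻⁷ mol L⁻¹

2.95×10⁻⁷ M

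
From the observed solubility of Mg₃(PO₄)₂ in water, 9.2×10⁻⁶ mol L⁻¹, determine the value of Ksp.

Ksp = 7.1×10⁻²⁴

Mg₃(PO₄)₂(s) ⇌ 3 Mg²⁺(aq) + 2 PO₄³⁻(aq)
If s mol/L of Mg₃(PO₄)₂ dissolves, [Mg²⁺] = 3s and [PO₄³⁻] = 2s.
Ksp = [Mg²⁺]^3[PO₄³⁻]^2 = (3s)^3 · (2s)^2 = 108s^5
Ksp = 108 × (9.2×10⁻⁶)^5 = 7.1×10⁻²⁴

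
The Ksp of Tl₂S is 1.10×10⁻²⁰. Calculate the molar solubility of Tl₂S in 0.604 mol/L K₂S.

Tl₂S(s) ⇌ 2 Tl⁺(aq) + S²⁻(aq)
With S²⁻ already at 0.604 mol/L and s small, take [S²⁻] ≈ 0.604 mol/L and [Tl⁺] = 2s.
Ksp = [Tl⁺]^2[S²⁻] = (2s)^2(0.604)
(2s)^2 = 1.10×10⁻²⁰ / (0.604) = 1.82×10⁻²⁰
s = 6.75×10⁻¹¹ mol/L

6.75×10⁻¹¹ M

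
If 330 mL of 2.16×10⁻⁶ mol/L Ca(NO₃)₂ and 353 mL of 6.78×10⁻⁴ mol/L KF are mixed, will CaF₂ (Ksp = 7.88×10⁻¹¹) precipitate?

The combined volume is 683 mL.
[Ca²⁺] = (2.16×10⁻⁶)(330)/683 = 1.04×10⁻⁶ mol/L
[F⁻] = (6.78×10⁻⁴)(353)/683 = 3.50×10⁻⁴ mol/L
Q = [Ca²⁺][F⁻]^2 = 1.28×10⁻¹³
Q = 1.28×10⁻¹³ < Ksp = 7.88×10⁻¹¹, so the solution is unsaturated and no precipitate forms.

No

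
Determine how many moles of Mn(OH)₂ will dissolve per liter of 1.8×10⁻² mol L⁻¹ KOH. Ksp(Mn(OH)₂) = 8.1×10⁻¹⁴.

2.5×10⁻¹⁰ M

Mn(OH)₂(s) ⇌ Mn²⁺(aq) + 2 OH⁻(aq)
Let s be the solubility of Mn(OH)₂ here. The common ion gives [OH⁻] ≈ 1.8×10⁻² mol L⁻¹, and [Mn²⁺] = s.
Ksp = [Mn²⁺][OH⁻]^2 = s(1.8×10⁻²)^2
s = 8.1×10⁻¹⁴ / (1.8×10⁻²)^2 = 2.5×10⁻¹⁰
s = 2.5×10⁻¹⁰ mol L⁻¹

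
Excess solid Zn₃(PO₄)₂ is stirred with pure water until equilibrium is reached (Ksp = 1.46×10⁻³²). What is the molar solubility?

Zn₃(PO₄)₂(s) ⇌ 3 Zn²⁺(aq) + 2 PO₄³⁻(aq)
Let s be the molar solubility. Then [Zn²⁺] = 3s and [PO₄³⁻] = 2s.
Ksp = [Zn²⁺]^3[PO₄³⁻]^2 = (3s)^3 · (2s)^2 = 108s^5
108s^5 = 1.46×10⁻³²  ⇒  s^5 = 1.35×10⁻³⁴
s = 1.68×10⁻⁷ mol L⁻¹

1.68×10⁻⁷ M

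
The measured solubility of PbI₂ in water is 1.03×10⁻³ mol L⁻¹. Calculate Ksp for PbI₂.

PbI₂(s) ⇌ Pb²⁺(aq) + 2 I⁻(aq)
Call the molar solubility s, so that [Pb²⁺] = s and [I⁻] = 2s.
Ksp = [Pb²⁺][I⁻]^2 = s · (2s)^2 = 4s^3
Ksp = 4 × (1.03×10⁻³)^3 = 4.37×10⁻⁹

Ksp = 4.37×10⁻⁹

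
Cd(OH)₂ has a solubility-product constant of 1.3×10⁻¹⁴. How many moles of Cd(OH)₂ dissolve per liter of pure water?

Cd(OH)₂(s) ⇌ Cd²⁺(aq) + 2 OH⁻(aq)
Let s be the molar solubility. Then [Cd²⁺] = s and [OH⁻] = 2s.
Ksp = [Cd²⁺][OH⁻]^2 = s · (2s)^2 = 4s^3
4s^3 = 1.3×10⁻¹⁴  ⇒  s^3 = 3.3×10⁻¹⁵
s = (3.3×10⁻¹⁵)^(1/3) = 1.5×10⁻⁵ mol L⁻¹

1.5×10⁻⁵ M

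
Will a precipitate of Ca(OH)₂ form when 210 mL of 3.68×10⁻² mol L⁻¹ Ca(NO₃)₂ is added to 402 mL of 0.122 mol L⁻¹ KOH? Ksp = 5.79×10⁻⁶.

Yes

The combined volume is 612 mL.
[Ca²⁺] = (3.68×10⁻²)(210)/612 = 1.26×10⁻² mol L⁻¹
[OH⁻] = (0.122)(402)/612 = 8.01×10⁻² mol L⁻¹
Q = [Ca²⁺][OH⁻]^2 = 8.11×10⁻⁵
Q = 8.11×10⁻⁵ > Ksp = 5.79×10⁻⁶, so the solution is supersaturated and Ca(OH)₂ precipitates.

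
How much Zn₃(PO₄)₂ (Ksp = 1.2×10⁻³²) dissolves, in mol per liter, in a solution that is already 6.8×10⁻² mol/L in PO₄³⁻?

Zn₃(PO₄)₂(s) ⇌ 3 Zn²⁺(aq) + 2 PO₄³⁻(aq)
Let s be the solubility of Zn₃(PO₄)₂ here. The common ion gives [PO₄³⁻] ≈ 6.8×10⁻² mol/L, and [Zn²⁺] = 3s.
Ksp = [Zn²⁺]^3[PO₄³⁻]^2 = (3s)^3(6.8×10⁻²)^2
(3s)^3 = 1.2×10⁻³² / (6.8×10⁻²)^2 = 2.6×10⁻³⁰
s = 4.6×10⁻¹¹ mol/L

4.6×10⁻¹¹ M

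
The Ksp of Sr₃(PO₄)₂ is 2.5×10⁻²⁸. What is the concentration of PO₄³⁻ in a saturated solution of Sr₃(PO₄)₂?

Sr₃(PO₄)₂(s) ⇌ 3 Sr²⁺(aq) + 2 PO₄³⁻(aq)
Let s be the molar solubility. Then [Sr²⁺] = 3s and [PO₄³⁻] = 2s.
Ksp = [Sr²⁺]^3[PO₄³⁻]^2 = (3s)^3 · (2s)^2 = 108s^5 = 2.5×10⁻²⁸
s = 1.2×10⁻⁶ M
[PO₄³⁻] = 2s = 2.4×10⁻⁶ M

2.4×10⁻⁶ M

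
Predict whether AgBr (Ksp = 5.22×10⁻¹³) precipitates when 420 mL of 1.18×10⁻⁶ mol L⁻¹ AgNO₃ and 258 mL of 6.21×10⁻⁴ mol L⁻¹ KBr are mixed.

Total volume after mixing = 420 + 258 = 678 mL.
[Ag⁺] = (1.18×10⁻⁶)(420)/678 = 7.31×10⁻⁷ mol L⁻¹
[Br⁻] = (6.21×10⁻⁴)(258)/678 = 2.36×10⁻⁴ mol L⁻¹
Q = [Ag⁺][Br⁻] = 1.73×10⁻¹⁰
Because Q > Ksp (1.73×10⁻¹⁰ vs 5.22×10⁻¹³), a precipitate of AgBr forms.

Yes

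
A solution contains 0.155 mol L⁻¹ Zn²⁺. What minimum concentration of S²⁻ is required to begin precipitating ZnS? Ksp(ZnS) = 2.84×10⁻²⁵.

Precipitation begins when Q = Ksp.
ZnS(s) ⇌ Zn²⁺(aq) + S²⁻(aq)
Ksp = [Zn²⁺][S²⁻] = [S²⁻](0.155)
[S²⁻] = 2.84×10⁻²⁵ / (0.155) = 1.83×10⁻²⁴
[S²⁻] = 1.83×10⁻²⁴ mol L⁻¹

1.83×10⁻²⁴ M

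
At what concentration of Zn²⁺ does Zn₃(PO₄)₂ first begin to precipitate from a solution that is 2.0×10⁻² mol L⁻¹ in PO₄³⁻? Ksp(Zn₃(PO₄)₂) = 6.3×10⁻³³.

Precipitation of each salt begins when its ion product equals Ksp.
Zn₃(PO₄)₂(s) ⇌ 3 Zn²⁺(aq) + 2 PO₄³⁻(aq)
Ksp = [Zn²⁺]^3[PO₄³⁻]^2 = [Zn²⁺]^3(2.0×10⁻²)^2
[Zn²⁺]^3 = 6.3×10⁻³³ / (2.0×10⁻²)^2 = 1.6×10⁻²⁹
[Zn²⁺] = 2.5×10⁻¹⁰ mol L⁻¹

2.5×10⁻¹⁰ M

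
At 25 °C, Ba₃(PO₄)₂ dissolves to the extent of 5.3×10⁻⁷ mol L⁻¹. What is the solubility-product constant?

Ksp = 4.5×10⁻³⁰

Ba₃(PO₄)₂(s) ⇌ 3 Ba²⁺(aq) + 2 PO₄³⁻(aq)
For each mole of Ba₃(PO₄)₂ that dissolves per liter, [Ba²⁺] = 3s and [PO₄³⁻] = 2s; let s denote this solubility.
Ksp = [Ba²⁺]^3[PO₄³⁻]^2 = (3s)^3 · (2s)^2 = 108s^5
Ksp = 108 × (5.3×10⁻⁷)^5 = 4.5×10⁻³⁰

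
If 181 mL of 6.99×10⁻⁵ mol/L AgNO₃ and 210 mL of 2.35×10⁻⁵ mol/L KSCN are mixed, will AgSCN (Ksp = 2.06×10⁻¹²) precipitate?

After mixing, V = 181 mL + 210 mL = 391 mL.
[Ag⁺] = (6.99×10⁻⁵)(181)/391 = 3.24×10⁻⁵ mol/L
[SCN⁻] = (2.35×10⁻⁵)(210)/391 = 1.26×10⁻⁵ mol/L
Q = [Ag⁺][SCN⁻] = 4.08×10⁻¹⁰
Since Q (4.08×10⁻¹⁰) exceeds Ksp (2.06×10⁻¹²), AgSCN will precipitate.

Yes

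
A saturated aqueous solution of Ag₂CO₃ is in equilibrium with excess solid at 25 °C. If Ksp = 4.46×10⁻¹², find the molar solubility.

1.04×10⁻⁴ M

Ag₂CO₃(s) ⇌ 2 Ag⁺(aq) + CO₃²⁻(aq)
Call the molar solubility s, so that [Ag⁺] = 2s and [CO₃²⁻] = s.
Ksp = [Ag⁺]^2[CO₃²⁻] = (2s)^2 · s = 4s^3
4s^3 = 4.46×10⁻¹²  ⇒  s^3 = 1.12×10⁻¹²
Taking the 3rd root, s = 1.04×10⁻⁴ mol L⁻¹.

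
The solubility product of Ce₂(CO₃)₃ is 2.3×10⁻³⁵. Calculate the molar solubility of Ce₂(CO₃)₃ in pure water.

Ce₂(CO₃)₃(s) ⇌ 2 Ce³⁺(aq) + 3 CO₃²⁻(aq)
Let s be the molar solubility. Then [Ce³⁺] = 2s and [CO₃²⁻] = 3s.
Ksp = [Ce³⁺]^2[CO₃²⁻]^3 = (2s)^2 · (3s)^3 = 108s^5
108s^5 = 2.3×10⁻³⁵  ⇒  s^5 = 2.1×10⁻³⁷
s = 4.6×10⁻⁸ mol/L

4.6×10⁻⁸ M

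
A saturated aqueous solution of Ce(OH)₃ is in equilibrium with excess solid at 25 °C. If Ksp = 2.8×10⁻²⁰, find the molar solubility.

5.7×10⁻⁶ M

Ce(OH)₃(s) ⇌ Ce³⁺(aq) + 3 OH⁻(aq)
Let s be the molar solubility. Then [Ce³⁺] = s and [OH⁻] = 3s.
Ksp = [Ce³⁺][OH⁻]^3 = s · (3s)^3 = 27s^4
27s^4 = 2.8×10⁻²⁰  ⇒  s^4 = 1.0×10⁻²¹
Taking the 4th root, s = 5.7×10⁻⁶ mol L⁻¹.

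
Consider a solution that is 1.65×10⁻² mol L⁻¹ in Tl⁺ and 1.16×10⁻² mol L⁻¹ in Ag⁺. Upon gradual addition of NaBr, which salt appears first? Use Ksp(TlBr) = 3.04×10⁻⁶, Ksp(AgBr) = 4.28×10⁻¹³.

AgBr

Precipitation of each salt begins when its ion product equals Ksp.
For TlBr: [Br⁻] = (Ksp/[Tl⁺]) = 1.84×10⁻⁴ mol L⁻¹
For AgBr: [Br⁻] = (Ksp/[Ag⁺]) = 3.69×10⁻¹¹ mol L⁻¹
Since AgBr needs less Br⁻ to reach saturation, it precipitates first.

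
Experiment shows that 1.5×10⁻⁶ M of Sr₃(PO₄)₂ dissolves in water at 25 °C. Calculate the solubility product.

Sr₃(PO₄)₂(s) ⇌ 3 Sr²⁺(aq) + 2 PO₄³⁻(aq)
For each mole of Sr₃(PO₄)₂ that dissolves per liter, [Sr²⁺] = 3s and [PO₄³⁻] = 2s; let s denote this solubility.
Ksp = [Sr²⁺]^3[PO₄³⁻]^2 = (3s)^3 · (2s)^2 = 108s^5
Ksp = 108 × (1.5×10⁻⁶)^5 = 8.2×10⁻²⁸

Ksp = 8.2×10⁻²⁸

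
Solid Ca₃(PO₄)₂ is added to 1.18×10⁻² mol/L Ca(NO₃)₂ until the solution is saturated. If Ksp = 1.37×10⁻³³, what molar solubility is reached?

Ca₃(PO₄)₂(s) ⇌ 3 Ca²⁺(aq) + 2 PO₄³⁻(aq)
With Ca²⁺ already at 1.18×10⁻² mol/L and s small, take [Ca²⁺] ≈ 1.18×10⁻² mol/L and [PO₄³⁻] = 2s.
Ksp = [Ca²⁺]^3[PO₄³⁻]^2 = (1.18×10⁻²)^3(2s)^2
(2s)^2 = 1.37×10⁻³³ / (1.18×10⁻²)^3 = 8.34×10⁻²⁸
s = 1.44×10⁻¹⁴ mol/L

1.44×10⁻¹⁴ M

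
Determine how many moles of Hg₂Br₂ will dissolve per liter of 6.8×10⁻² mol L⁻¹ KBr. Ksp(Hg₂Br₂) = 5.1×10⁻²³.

Hg₂Br₂(s) ⇌ Hg₂²⁺(aq) + 2 Br⁻(aq)
Br⁻ is already present at 6.8×10⁻² mol L⁻¹. If s mol/L of Hg₂Br₂ dissolves, [Hg₂²⁺] = s while [Br⁻] ≈ 6.8×10⁻² mol L⁻¹.
Ksp = [Hg₂²⁺][Br⁻]^2 = s(6.8×10⁻²)^2
s = 5.1×10⁻²³ / (6.8×10⁻²)^2 = 1.1×10⁻²⁰
s = 1.1×10⁻²⁰ mol L⁻¹

1.1×10⁻²⁰ M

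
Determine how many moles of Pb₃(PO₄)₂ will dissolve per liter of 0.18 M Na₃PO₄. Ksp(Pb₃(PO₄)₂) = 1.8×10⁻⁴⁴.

Pb₃(PO₄)₂(s) ⇌ 3 Pb²⁺(aq) + 2 PO₄³⁻(aq)
With PO₄³⁻ already at 0.18 M and s small, take [PO₄³⁻] ≈ 0.18 M and [Pb²⁺] = 3s.
Ksp = [Pb²⁺]^3[PO₄³⁻]^2 = (3s)^3(0.18)^2
(3s)^3 = 1.8×10⁻⁴⁴ / (0.18)^2 = 5.6×10⁻⁴³
s = 2.7×10⁻¹⁵ M

2.7×10⁻¹⁵ M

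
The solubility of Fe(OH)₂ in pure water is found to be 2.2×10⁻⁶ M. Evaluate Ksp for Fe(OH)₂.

Ksp = 4.3×10⁻¹⁷

Fe(OH)₂(s) ⇌ Fe²⁺(aq) + 2 OH⁻(aq)
For each mole of Fe(OH)₂ that dissolves per liter, [Fe²⁺] = s and [OH⁻] = 2s; let s denote this solubility.
Ksp = [Fe²⁺][OH⁻]^2 = s · (2s)^2 = 4s^3
Ksp = 4 × (2.2×10⁻⁶)^3 = 4.3×10⁻¹⁷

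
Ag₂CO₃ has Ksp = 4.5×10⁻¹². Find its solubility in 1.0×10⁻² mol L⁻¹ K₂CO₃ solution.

Ag₂CO₃(s) ⇌ 2 Ag⁺(aq) + CO₃²⁻(aq)
CO₃²⁻ is already present at 1.0×10⁻² mol L⁻¹. If s mol/L of Ag₂CO₃ dissolves, [Ag⁺] = 2s while [CO₃²⁻] ≈ 1.0×10⁻² mol L⁻¹.
Ksp = [Ag⁺]^2[CO₃²⁻] = (2s)^2(1.0×10⁻²)
(2s)^2 = 4.5×10⁻¹² / (1.0×10⁻²) = 4.5×10⁻¹⁰
s = 1.1×10⁻⁵ mol L⁻¹

1.1×10⁻⁵ M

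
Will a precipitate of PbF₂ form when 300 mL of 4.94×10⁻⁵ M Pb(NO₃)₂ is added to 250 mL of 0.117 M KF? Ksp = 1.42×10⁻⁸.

Yes

Total volume after mixing = 300 + 250 = 550 mL.
[Pb²⁺] = (4.94×10⁻⁵)(300)/550 = 2.69×10⁻⁵ M
[F⁻] = (0.117)(250)/550 = 5.32×10⁻² M
Q = [Pb²⁺][F⁻]^2 = 7.62×10⁻⁸
Q = 7.62×10⁻⁸ > Ksp = 1.42×10⁻⁸, so the solution is supersaturated and PbF₂ precipitates.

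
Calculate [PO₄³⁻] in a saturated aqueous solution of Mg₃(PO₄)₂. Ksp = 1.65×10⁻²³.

2.18×10⁻⁵ M

Mg₃(PO₄)₂(s) ⇌ 3 Mg²⁺(aq) + 2 PO₄³⁻(aq)
Call the molar solubility s, so that [Mg²⁺] = 3s and [PO₄³⁻] = 2s.
Ksp = [Mg²⁺]^3[PO₄³⁻]^2 = (3s)^3 · (2s)^2 = 108s^5 = 1.65×10⁻²³
s = 1.09×10⁻⁵ mol L⁻¹
[PO₄³⁻] = 2s = 2.18×10⁻⁵ mol L⁻¹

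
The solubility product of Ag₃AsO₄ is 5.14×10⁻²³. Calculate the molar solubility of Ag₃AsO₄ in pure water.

1.17×10⁻⁶ M

Ag₃AsO₄(s) ⇌ 3 Ag⁺(aq) + AsO₄³⁻(aq)
If s mol/L of Ag₃AsO₄ dissolves, [Ag⁺] = 3s and [AsO₄³⁻] = s.
Ksp = [Ag⁺]^3[AsO₄³⁻] = (3s)^3 · s = 27s^4
27s^4 = 5.14×10⁻²³  ⇒  s^4 = 1.90×10⁻²⁴
Taking the 4th root, s = 1.17×10⁻⁶ mol/L.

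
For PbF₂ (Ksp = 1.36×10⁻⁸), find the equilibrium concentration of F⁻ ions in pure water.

PbF₂(s) ⇌ Pb²⁺(aq) + 2 F⁻(aq)
For each mole of PbF₂ that dissolves per liter, [Pb²⁺] = s and [F⁻] = 2s; let s denote this solubility.
Ksp = [Pb²⁺][F⁻]^2 = s · (2s)^2 = 4s^3 = 1.36×10⁻⁸
s = 1.50×10⁻³ M
[F⁻] = 2s = 3.01×10⁻³ M

3.01×10⁻³ M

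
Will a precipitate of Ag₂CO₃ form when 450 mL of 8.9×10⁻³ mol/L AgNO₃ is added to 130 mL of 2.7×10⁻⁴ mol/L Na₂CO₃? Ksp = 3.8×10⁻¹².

Total volume after mixing = 450 + 130 = 580 mL.
[Ag⁺] = (8.9×10⁻³)(450)/580 = 6.9×10⁻³ mol/L
[CO₃²⁻] = (2.7×10⁻⁴)(130)/580 = 6.1×10⁻⁵ mol/L
Q = [Ag⁺]^2[CO₃²⁻] = 2.9×10⁻⁹
Since Q (2.9×10⁻⁹) exceeds Ksp (3.8×10⁻¹²), Ag₂CO₃ will precipitate.

Yes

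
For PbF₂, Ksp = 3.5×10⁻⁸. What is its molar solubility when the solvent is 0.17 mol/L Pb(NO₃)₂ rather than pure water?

PbF₂(s) ⇌ Pb²⁺(aq) + 2 F⁻(aq)
The solution already contains Pb²⁺ at 0.17 mol/L. Let s be the molar solubility of PbF₂.
[Pb²⁺] ≈ 0.17 mol/L (common ion dominates); [F⁻] = 2s.
Ksp = [Pb²⁺][F⁻]^2 = (0.17)(2s)^2
(2s)^2 = 3.5×10⁻⁸ / (0.17) = 2.1×10⁻⁷
s = 2.3×10⁻⁴ mol/L

2.3×10⁻⁴ M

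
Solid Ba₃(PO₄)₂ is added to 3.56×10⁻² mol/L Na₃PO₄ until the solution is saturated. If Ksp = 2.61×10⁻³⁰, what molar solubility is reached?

Ba₃(PO₄)₂(s) ⇌ 3 Ba²⁺(aq) + 2 PO₄³⁻(aq)
PO₄³⁻ is already present at 3.56×10⁻² mol/L. If s mol/L of Ba₃(PO₄)₂ dissolves, [Ba²⁺] = 3s while [PO₄³⁻] ≈ 3.56×10⁻² mol/L.
Ksp = [Ba²⁺]^3[PO₄³⁻]^2 = (3s)^3(3.56×10⁻²)^2
(3s)^3 = 2.61×10⁻³⁰ / (3.56×10⁻²)^2 = 2.06×10⁻²⁷
s = 4.24×10⁻¹⁰ mol/L

4.24×10⁻¹⁰ M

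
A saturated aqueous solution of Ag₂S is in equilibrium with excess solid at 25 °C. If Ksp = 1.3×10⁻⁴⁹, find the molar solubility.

3.2×10⁻¹⁷ M

Ag₂S(s) ⇌ 2 Ag⁺(aq) + S²⁻(aq)
Call the molar solubility s, so that [Ag⁺] = 2s and [S²⁻] = s.
Ksp = [Ag⁺]^2[S²⁻] = (2s)^2 · s = 4s^3
4s^3 = 1.3×10⁻⁴⁹  ⇒  s^3 = 3.3×10⁻⁵⁰
s = (3.3×10⁻⁵⁰)^(1/3) = 3.2×10⁻¹⁷ mol L⁻¹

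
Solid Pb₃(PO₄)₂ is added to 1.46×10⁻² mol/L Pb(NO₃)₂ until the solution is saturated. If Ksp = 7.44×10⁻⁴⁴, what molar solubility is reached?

7.73×10⁻²⁰ M

Pb₃(PO₄)₂(s) ⇌ 3 Pb²⁺(aq) + 2 PO₄³⁻(aq)
With Pb²⁺ already at 1.46×10⁻² mol/L and s small, take [Pb²⁺] ≈ 1.46×10⁻² mol/L and [PO₄³⁻] = 2s.
Ksp = [Pb²⁺]^3[PO₄³⁻]^2 = (1.46×10⁻²)^3(2s)^2
(2s)^2 = 7.44×10⁻⁴⁴ / (1.46×10⁻²)^3 = 2.39×10⁻³⁸
s = 7.73×10⁻²⁰ mol/L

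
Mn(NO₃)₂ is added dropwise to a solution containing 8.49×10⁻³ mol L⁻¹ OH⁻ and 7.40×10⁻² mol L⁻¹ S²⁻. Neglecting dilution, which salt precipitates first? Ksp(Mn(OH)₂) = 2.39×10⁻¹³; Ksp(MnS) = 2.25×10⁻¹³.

Each salt precipitates once Q = Ksp for that salt.
For Mn(OH)₂: [Mn²⁺] = (Ksp/[OH⁻]^2) = 3.32×10⁻⁹ mol L⁻¹
For MnS: [Mn²⁺] = (Ksp/[S²⁻]) = 3.04×10⁻¹² mol L⁻¹
Since MnS needs less Mn²⁺ to reach saturation, it precipitates first.

MnS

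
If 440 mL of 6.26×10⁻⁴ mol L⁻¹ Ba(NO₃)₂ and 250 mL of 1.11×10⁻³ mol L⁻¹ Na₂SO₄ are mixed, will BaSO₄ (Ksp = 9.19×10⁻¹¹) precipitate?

Yes

The combined volume is 690 mL.
[Ba²⁺] = (6.26×10⁻⁴)(440)/690 = 3.99×10⁻⁴ mol L⁻¹
[SO₄²⁻] = (1.11×10⁻³)(250)/690 = 4.02×10⁻⁴ mol L⁻¹
Q = [Ba²⁺][SO₄²⁻] = 1.61×10⁻⁷
Q = 1.61×10⁻⁷ > Ksp = 9.19×10⁻¹¹, so the solution is supersaturated and BaSO₄ precipitates.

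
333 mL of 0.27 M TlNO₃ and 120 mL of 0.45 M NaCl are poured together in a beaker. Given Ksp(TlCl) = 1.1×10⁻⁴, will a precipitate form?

The combined volume is 453 mL.
[Tl⁺] = (0.27)(333)/453 = 0.20 M
[Cl⁻] = (0.45)(120)/453 = 0.12 M
Q = [Tl⁺][Cl⁻] = 2.4×10⁻²
Since Q (2.4×10⁻²) exceeds Ksp (1.1×10⁻⁴), TlCl will precipitate.

Yes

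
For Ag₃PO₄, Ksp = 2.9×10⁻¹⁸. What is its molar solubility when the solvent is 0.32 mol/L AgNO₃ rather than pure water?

8.9×10⁻¹⁷ M

Ag₃PO₄(s) ⇌ 3 Ag⁺(aq) + PO₄³⁻(aq)
Ag⁺ is already present at 0.32 mol/L. If s mol/L of Ag₃PO₄ dissolves, [PO₄³⁻] = s while [Ag⁺] ≈ 0.32 mol/L.
Ksp = [Ag⁺]^3[PO₄³⁻] = (0.32)^3s
s = 2.9×10⁻¹⁸ / (0.32)^3 = 8.9×10⁻¹⁷
s = 8.9×10⁻¹⁷ mol/L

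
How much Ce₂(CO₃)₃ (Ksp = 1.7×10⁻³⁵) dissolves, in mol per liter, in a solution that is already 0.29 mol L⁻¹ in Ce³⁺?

Ce₂(CO₃)₃(s) ⇌ 2 Ce³⁺(aq) + 3 CO₃²⁻(aq)
Let s be the solubility of Ce₂(CO₃)₃ here. The common ion gives [Ce³⁺] ≈ 0.29 mol L⁻¹, and [CO₃²⁻] = 3s.
Ksp = [Ce³⁺]^2[CO₃²⁻]^3 = (0.29)^2(3s)^3
(3s)^3 = 1.7×10⁻³⁵ / (0.29)^2 = 2.0×10⁻³⁴
s = 2.0×10⁻¹² mol L⁻¹

2.0×10⁻¹² M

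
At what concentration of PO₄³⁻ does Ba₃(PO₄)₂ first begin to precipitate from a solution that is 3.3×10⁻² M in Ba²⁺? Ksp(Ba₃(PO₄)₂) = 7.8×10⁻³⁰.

4.7×10⁻¹³ M

Precipitation of each salt begins when its ion product equals Ksp.
Ba₃(PO₄)₂(s) ⇌ 3 Ba²⁺(aq) + 2 PO₄³⁻(aq)
Ksp = [Ba²⁺]^3[PO₄³⁻]^2 = [PO₄³⁻]^2(3.3×10⁻²)^3
[PO₄³⁻]^2 = 7.8×10⁻³⁰ / (3.3×10⁻²)^3 = 2.2×10⁻²⁵
[PO₄³⁻] = 4.7×10⁻¹³ M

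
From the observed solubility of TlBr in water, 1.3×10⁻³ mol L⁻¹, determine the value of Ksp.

Ksp = 1.7×10⁻⁶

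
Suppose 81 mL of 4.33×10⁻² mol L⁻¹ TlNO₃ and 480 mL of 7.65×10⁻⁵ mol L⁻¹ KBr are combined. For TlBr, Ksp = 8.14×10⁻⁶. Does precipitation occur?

No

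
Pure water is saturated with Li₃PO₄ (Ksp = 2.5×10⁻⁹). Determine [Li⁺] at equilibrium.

Li₃PO₄(s) ⇌ 3 Li⁺(aq) + PO₄³⁻(aq)
For each mole of Li₃PO₄ that dissolves per liter, [Li⁺] = 3s and [PO₄³⁻] = s; let s denote this solubility.
Ksp = [Li⁺]^3[PO₄³⁻] = (3s)^3 · s = 27s^4 = 2.5×10⁻⁹
s = 3.1×10⁻³ mol/L
[Li⁺] = 3s = 9.3×10⁻³ mol/L

9.3×10⁻³ M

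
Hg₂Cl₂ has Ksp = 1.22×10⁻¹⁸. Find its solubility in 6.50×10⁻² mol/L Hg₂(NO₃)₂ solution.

Hg₂Cl₂(s) ⇌ Hg₂²⁺(aq) + 2 Cl⁻(aq)
With Hg₂²⁺ already at 6.50×10⁻² mol/L and s small, take [Hg₂²⁺] ≈ 6.50×10⁻² mol/L and [Cl⁻] = 2s.
Ksp = [Hg₂²⁺][Cl⁻]^2 = (6.50×10⁻²)(2s)^2
(2s)^2 = 1.22×10⁻¹⁸ / (6.50×10⁻²) = 1.88×10⁻¹⁷
s = 2.17×10⁻⁹ mol/L

2.17×10⁻⁹ M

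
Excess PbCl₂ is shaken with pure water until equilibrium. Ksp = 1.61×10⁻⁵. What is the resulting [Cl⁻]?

PbCl₂(s) ⇌ Pb²⁺(aq) + 2 Cl⁻(aq)
Call the molar solubility s, so that [Pb²⁺] = s and [Cl⁻] = 2s.
Ksp = [Pb²⁺][Cl⁻]^2 = s · (2s)^2 = 4s^3 = 1.61×10⁻⁵
s = 1.59×10⁻² mol L⁻¹
[Cl⁻] = 2s = 3.18×10⁻² mol L⁻¹

3.18×10⁻² M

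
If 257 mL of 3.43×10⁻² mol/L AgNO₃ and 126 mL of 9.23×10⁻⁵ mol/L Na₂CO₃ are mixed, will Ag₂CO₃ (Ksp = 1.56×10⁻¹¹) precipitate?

After mixing, V = 257 mL + 126 mL = 383 mL.
[Ag⁺] = (3.43×10⁻²)(257)/383 = 2.30×10⁻² mol/L
[CO₃²⁻] = (9.23×10⁻⁵)(126)/383 = 3.04×10⁻⁵ mol/L
Q = [Ag⁺]^2[CO₃²⁻] = 1.61×10⁻⁸
Since Q (1.61×10⁻⁸) exceeds Ksp (1.56×10⁻¹¹), Ag₂CO₃ will precipitate.

Yes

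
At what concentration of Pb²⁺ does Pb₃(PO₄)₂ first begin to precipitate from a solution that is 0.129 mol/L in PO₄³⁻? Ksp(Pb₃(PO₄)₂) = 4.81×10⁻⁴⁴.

1.42×10⁻¹⁴ M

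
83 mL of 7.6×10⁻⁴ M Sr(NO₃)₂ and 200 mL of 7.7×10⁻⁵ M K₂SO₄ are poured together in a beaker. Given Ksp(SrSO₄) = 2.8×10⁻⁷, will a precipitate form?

After mixing, V = 83 mL + 200 mL = 283 mL.
[Sr²⁺] = (7.6×10⁻⁴)(83)/283 = 2.2×10⁻⁴ M
[SO₄²⁻] = (7.7×10⁻⁵)(200)/283 = 5.4×10⁻⁵ M
Q = [Sr²⁺][SO₄²⁻] = 1.2×10⁻⁸
Q = 1.2×10⁻⁸ < Ksp = 2.8×10⁻⁷, so the solution is unsaturated and no precipitate forms.

No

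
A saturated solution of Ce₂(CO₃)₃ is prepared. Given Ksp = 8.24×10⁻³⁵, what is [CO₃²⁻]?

Ce₂(CO₃)₃(s) ⇌ 2 Ce³⁺(aq) + 3 CO₃²⁻(aq)
Let s be the molar solubility. Then [Ce³⁺] = 2s and [CO₃²⁻] = 3s.
Ksp = [Ce³⁺]^2[CO₃²⁻]^3 = (2s)^2 · (3s)^3 = 108s^5 = 8.24×10⁻³⁵
s = 5.98×10⁻⁸ M
[CO₃²⁻] = 3s = 1.79×10⁻⁷ M

1.79×10⁻⁷ M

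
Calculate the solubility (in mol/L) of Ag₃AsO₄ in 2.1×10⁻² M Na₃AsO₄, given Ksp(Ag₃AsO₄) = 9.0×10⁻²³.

Ag₃AsO₄(s) ⇌ 3 Ag⁺(aq) + AsO₄³⁻(aq)
The solution already contains AsO₄³⁻ at 2.1×10⁻² M. Let s be the molar solubility of Ag₃AsO₄.
[AsO₄³⁻] ≈ 2.1×10⁻² M (common ion dominates); [Ag⁺] = 3s.
Ksp = [Ag⁺]^3[AsO₄³⁻] = (3s)^3(2.1×10⁻²)
(3s)^3 = 9.0×10⁻²³ / (2.1×10⁻²) = 4.3×10⁻²¹
s = 5.4×10⁻⁸ M

5.4×10⁻⁸ M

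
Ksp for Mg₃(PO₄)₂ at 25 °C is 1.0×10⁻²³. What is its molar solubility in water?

9.8×10⁻⁶ M

Mg₃(PO₄)₂(s) ⇌ 3 Mg²⁺(aq) + 2 PO₄³⁻(aq)
For each mole of Mg₃(PO₄)₂ that dissolves per liter, [Mg²⁺] = 3s and [PO₄³⁻] = 2s; let s denote this solubility.
Ksp = [Mg²⁺]^3[PO₄³⁻]^2 = (3s)^3 · (2s)^2 = 108s^5
108s^5 = 1.0×10⁻²³  ⇒  s^5 = 9.3×10⁻²⁶
s = (9.3×10⁻²⁶)^(1/5) = 9.8×10⁻⁶ mol L⁻¹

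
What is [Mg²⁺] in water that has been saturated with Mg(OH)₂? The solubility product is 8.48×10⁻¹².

1.28×10⁻⁴ M

Mg(OH)₂(s) ⇌ Mg²⁺(aq) + 2 OH⁻(aq)
Let s be the molar solubility. Then [Mg²⁺] = s and [OH⁻] = 2s.
Ksp = [Mg²⁺][OH⁻]^2 = s · (2s)^2 = 4s^3 = 8.48×10⁻¹²
s = 1.28×10⁻⁴ mol L⁻¹
[Mg²⁺] = s = 1.28×10⁻⁴ mol L⁻¹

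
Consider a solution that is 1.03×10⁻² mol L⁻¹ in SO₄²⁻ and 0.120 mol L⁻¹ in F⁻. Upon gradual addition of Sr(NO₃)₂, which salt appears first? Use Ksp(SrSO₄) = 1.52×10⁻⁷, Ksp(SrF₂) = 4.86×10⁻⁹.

A salt starts to precipitate once the ion product Q reaches its Ksp.
For SrSO₄: [Sr²⁺] = (Ksp/[SO₄²⁻]) = 1.48×10⁻⁵ mol L⁻¹
For SrF₂: [Sr²⁺] = (Ksp/[F⁻]^2) = 3.38×10⁻⁷ mol L⁻¹
Since SrF₂ needs less Sr²⁺ to reach saturation, it precipitates first.

SrF₂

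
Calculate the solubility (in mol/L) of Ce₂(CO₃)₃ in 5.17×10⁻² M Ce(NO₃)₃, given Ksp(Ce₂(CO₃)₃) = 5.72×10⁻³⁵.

Ce₂(CO₃)₃(s) ⇌ 2 Ce³⁺(aq) + 3 CO₃²⁻(aq)
With Ce³⁺ already at 5.17×10⁻² M and s small, take [Ce³⁺] ≈ 5.17×10⁻² M and [CO₃²⁻] = 3s.
Ksp = [Ce³⁺]^2[CO₃²⁻]^3 = (5.17×10⁻²)^2(3s)^3
(3s)^3 = 5.72×10⁻³⁵ / (5.17×10⁻²)^2 = 2.14×10⁻³²
s = 9.25×10⁻¹² M

9.25×10⁻¹² M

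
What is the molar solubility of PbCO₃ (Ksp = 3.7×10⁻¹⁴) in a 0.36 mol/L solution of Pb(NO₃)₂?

1.0×10⁻¹³ M

PbCO₃(s) ⇌ Pb²⁺(aq) + CO₃²⁻(aq)
Let s be the solubility of PbCO₃ here. The common ion gives [Pb²⁺] ≈ 0.36 mol/L, and [CO₃²⁻] = s.
Ksp = [Pb²⁺][CO₃²⁻] = (0.36)s
s = 3.7×10⁻¹⁴ / (0.36) = 1.0×10⁻¹³
s = 1.0×10⁻¹³ mol/L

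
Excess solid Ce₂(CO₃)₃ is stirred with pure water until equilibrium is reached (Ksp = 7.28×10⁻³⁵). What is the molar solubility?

5.83×10⁻⁸ M

Ce₂(CO₃)₃(s) ⇌ 2 Ce³⁺(aq) + 3 CO₃²⁻(aq)
Call the molar solubility s, so that [Ce³⁺] = 2s and [CO₃²⁻] = 3s.
Ksp = [Ce³⁺]^2[CO₃²⁻]^3 = (2s)^2 · (3s)^3 = 108s^5
108s^5 = 7.28×10⁻³⁵  ⇒  s^5 = 6.74×10⁻³⁷
Taking the 5th root, s = 5.83×10⁻⁸ mol L⁻¹.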